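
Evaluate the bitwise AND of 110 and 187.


0b1101110 & 0b10111011 = 0b101010 = 42

42


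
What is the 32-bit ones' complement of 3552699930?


3552699930 ^ 4294967295 = 742267365

742267365


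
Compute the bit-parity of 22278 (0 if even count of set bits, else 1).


0b101011100000110 has 7 ones => parity 1

1


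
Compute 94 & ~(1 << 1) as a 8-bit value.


94 & ~(1 << 1) = 92

92


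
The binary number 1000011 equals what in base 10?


1000011 in decimal = 67

67


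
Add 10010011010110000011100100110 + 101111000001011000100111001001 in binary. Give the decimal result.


10010011010110000011100100110 + 101111000001011000100111001001 = 1000001011100001001000011101111 = 1097896175

1097896175


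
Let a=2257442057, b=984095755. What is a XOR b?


2257442057 ^ 984095755 = 3156592898

3156592898


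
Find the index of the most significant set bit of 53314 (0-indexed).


0b1101000001000010. Highest set bit at position 15

15


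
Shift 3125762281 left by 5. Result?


0b10111010010011110101100011101001 << 5 = 0b1011101001001111010110001110100100000 = 100024392992

100024392992


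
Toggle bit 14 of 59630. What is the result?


59630 ^ (1 << 14) = 59630 ^ 16384 = 43246

43246


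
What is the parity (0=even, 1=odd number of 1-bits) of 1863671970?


0b1101111000101010110000010100010 has 14 ones => parity 0

0


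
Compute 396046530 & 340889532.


0b10111100110110011000011000010 & 0b10100010100011000111110111100 = 0b10100000100010000000010000000 = 336658560

336658560


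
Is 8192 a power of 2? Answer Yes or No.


0b10000000000000. Only one bit set => Yes

Yes


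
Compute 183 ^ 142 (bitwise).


0b10110111 ^ 0b10001110 = 0b111001 = 57

57


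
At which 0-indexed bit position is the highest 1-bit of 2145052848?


0b1111111110110101110100010110000. Highest set bit at position 30

30


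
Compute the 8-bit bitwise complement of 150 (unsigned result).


~0b10010110 = 0b1101001 = 105 (8-bit unsigned)

105


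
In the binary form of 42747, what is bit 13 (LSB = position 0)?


0b1010011011111011, position 13 = 1

1


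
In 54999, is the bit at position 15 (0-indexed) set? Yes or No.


0b1101011011010111, bit 15 = 1. Yes

Yes


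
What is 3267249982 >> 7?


0b11000010101111100100011100111110 >> 7 = 0b1100001010111110010001110 = 25525390

25525390


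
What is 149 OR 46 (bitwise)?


0b10010101 | 0b101110 = 0b10111111 = 191

191


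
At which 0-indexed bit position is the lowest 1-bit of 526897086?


0b11111011001111100111110111110. Lowest set bit at position 1

1


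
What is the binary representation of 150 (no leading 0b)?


150 = 10010110 in binary

10010110


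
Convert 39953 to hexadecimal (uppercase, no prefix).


39953 = 9C11 hex

9C11


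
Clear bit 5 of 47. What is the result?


47 & ~(1 << 5) = 15

15


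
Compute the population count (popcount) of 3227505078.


0b11000000010111111101000110110110 has 17 set bits

17


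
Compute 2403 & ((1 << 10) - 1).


2403 & 1023 = 355

355


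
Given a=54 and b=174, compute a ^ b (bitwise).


54 ^ 174 = 152

152


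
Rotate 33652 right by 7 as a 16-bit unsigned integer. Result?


Rotate 0b1000001101110100 right by 7 (16-bit) = 0b1110100100000110 = 59654

59654


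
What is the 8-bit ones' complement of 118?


118 ^ 255 = 137

137


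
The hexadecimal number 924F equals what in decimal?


924F hex = 37455 decimal

37455


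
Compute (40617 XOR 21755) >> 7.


Step 1: 40617 ^ 21755 = 51794
Step 2: 51794 >> 7 = 404

404


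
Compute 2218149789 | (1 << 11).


2218149789 | (1 << 11) = 2218149789 | 2048 = 2218151837

2218151837


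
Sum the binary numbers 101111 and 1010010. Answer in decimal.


101111 + 1010010 = 10000001 = 129

129


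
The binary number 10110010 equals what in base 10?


10110010 in decimal = 178

178


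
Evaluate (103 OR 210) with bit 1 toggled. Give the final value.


Step 1: 103 | 210 = 247
Step 2: 247 ^ (1 << 1) = 247 ^ 2 = 245

245


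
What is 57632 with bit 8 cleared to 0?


57632 & ~(1 << 8) = 57376

57376


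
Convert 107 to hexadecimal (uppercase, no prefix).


107 = 6B hex

6B


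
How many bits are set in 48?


0b110000 has 2 set bits

2


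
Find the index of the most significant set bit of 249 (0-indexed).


0b11111001. Highest set bit at position 7

7


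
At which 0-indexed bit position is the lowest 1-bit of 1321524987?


0b1001110110001001101111011111011. Lowest set bit at position 0

0


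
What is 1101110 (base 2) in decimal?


1101110 in decimal = 110

110


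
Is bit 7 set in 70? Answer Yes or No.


0b1000110, bit 7 = 0. No

No


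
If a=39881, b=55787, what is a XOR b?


39881 ^ 55787 = 16930

16930


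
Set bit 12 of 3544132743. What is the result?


3544132743 | (1 << 12) = 3544132743 | 4096 = 3544136839

3544136839


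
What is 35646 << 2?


0b1000101100111110 << 2 = 0b100010110011111000 = 142584

142584


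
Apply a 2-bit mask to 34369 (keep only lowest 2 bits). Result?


34369 & 3 = 1

1


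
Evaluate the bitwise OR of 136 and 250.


0b10001000 | 0b11111010 = 0b11111010 = 250

250


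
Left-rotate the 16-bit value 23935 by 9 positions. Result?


Rotate 0b101110101111111 left by 9 (16-bit) = 0b1111111010111010 = 65210

65210


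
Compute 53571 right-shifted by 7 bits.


0b1101000101000011 >> 7 = 0b110100010 = 418

418


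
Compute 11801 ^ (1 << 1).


11801 ^ (1 << 1) = 11801 ^ 2 = 11803

11803


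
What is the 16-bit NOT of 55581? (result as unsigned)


~0b1101100100011101 = 0b10011011100010 = 9954 (16-bit unsigned)

9954


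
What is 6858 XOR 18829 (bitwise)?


0b1101011001010 ^ 0b100100110001101 = 0b101001101000111 = 21319

21319


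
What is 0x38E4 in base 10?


38E4 hex = 14564 decimal

14564


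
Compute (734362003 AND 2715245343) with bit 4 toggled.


Step 1: 734362003 & 2715245343 = 566581523
Step 2: 566581523 ^ (1 << 4) = 566581523 ^ 16 = 566581507

566581507


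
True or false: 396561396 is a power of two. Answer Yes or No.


0b10111101000110000101111110100. Multiple bits set => No

No


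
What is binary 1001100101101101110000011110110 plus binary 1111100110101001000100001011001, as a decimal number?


1001100101101101110000011110110 + 1111100110101001000100001011001 = 11001001100010110110100101001111 = 3381356879

3381356879


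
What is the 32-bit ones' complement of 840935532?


840935532 ^ 4294967295 = 3454031763

3454031763


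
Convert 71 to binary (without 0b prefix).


71 = 1000111 in binary

1000111


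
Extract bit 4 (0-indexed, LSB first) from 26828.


0b110100011001100, position 4 = 0

0


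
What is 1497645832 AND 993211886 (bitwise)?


0b1011001010001000100001100001000 & 0b111011001100110011010111101110 = 0b11001000000000000000100001000 = 419430664

419430664


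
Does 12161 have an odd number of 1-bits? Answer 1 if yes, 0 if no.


0b10111110000001 has 7 ones => parity 1

1


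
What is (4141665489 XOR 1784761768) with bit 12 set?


Step 1: 4141665489 ^ 1784761768 = 2629665145
Step 2: 2629665145 | (1 << 12) = 2629665145 | 4096 = 2629669241

2629669241


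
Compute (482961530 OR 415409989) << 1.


Step 1: 482961530 | 415409989 = 483127167
Step 2: 483127167 << 1 = 966254334

966254334


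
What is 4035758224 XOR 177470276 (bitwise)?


0b11110000100011001100100010010000 ^ 0b1010100100111111101101000100 = 0b11111010000111110011001111010100 = 4196348884

4196348884


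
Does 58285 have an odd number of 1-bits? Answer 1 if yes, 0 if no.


0b1110001110101101 has 10 ones => parity 0

0


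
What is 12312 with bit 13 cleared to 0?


12312 & ~(1 << 13) = 4120

4120


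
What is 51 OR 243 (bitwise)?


0b110011 | 0b11110011 = 0b11110011 = 243

243


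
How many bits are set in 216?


0b11011000 has 4 set bits

4


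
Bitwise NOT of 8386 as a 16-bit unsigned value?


~0b10000011000010 = 0b1101111100111101 = 57149 (16-bit unsigned)

57149


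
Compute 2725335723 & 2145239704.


0b10100010011100010101001010101011 & 0b1111111110111011100001010011000 = 0b100010010100010100001010001000 = 575750792

575750792


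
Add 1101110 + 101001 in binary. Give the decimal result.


1101110 + 101001 = 10010111 = 151

151


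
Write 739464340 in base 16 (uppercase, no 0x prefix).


739464340 = 2C135494 hex

2C135494


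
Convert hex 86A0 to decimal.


86A0 hex = 34464 decimal

34464


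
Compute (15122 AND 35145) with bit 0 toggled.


Step 1: 15122 & 35145 = 2304
Step 2: 2304 ^ (1 << 0) = 2304 ^ 1 = 2305

2305


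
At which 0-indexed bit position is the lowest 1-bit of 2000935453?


0b1110111010000111101101000011101. Lowest set bit at position 0

0


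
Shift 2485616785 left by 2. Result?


0b10010100001001111000000010010001 << 2 = 0b1001010000100111100000001001000100 = 9942467140

9942467140


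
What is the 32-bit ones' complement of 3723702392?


3723702392 ^ 4294967295 = 571264903

571264903


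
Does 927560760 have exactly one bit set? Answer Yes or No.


0b110111010010010111010000111000. Multiple bits set => No

No


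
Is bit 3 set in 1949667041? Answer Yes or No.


0b1110100001101011000111011100001, bit 3 = 0. No

No


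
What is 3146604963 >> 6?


0b10111011100011010110000110100011 >> 6 = 0b10111011100011010110000110 = 49165702

49165702


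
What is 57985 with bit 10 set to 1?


57985 | (1 << 10) = 57985 | 1024 = 59009

59009


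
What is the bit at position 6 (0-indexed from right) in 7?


0b111, position 6 = 0

0


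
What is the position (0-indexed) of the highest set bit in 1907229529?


0b1110001101011100000001101011001. Highest set bit at position 30

30


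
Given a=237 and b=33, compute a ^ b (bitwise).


237 ^ 33 = 204

204


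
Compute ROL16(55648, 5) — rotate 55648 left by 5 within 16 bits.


Rotate 0b1101100101100000 left by 5 (16-bit) = 0b10110000011011 = 11291

11291


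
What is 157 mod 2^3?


157 & 7 = 5

5


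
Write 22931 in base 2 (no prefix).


22931 = 101100110010011 in binary

101100110010011


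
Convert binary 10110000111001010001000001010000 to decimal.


10110000111001010001000001010000 in decimal = 2967801936

2967801936


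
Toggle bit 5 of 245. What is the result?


245 ^ (1 << 5) = 245 ^ 32 = 213

213


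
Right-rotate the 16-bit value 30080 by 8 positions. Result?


Rotate 0b111010110000000 right by 8 (16-bit) = 0b1000000001110101 = 32885

32885


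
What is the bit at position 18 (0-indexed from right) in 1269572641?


0b1001011101011000010010000100001, position 18 = 1

1


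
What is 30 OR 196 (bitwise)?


0b11110 | 0b11000100 = 0b11011110 = 222

222


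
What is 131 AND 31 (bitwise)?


0b10000011 & 0b11111 = 0b11 = 3

3


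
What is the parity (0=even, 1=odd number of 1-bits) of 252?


0b11111100 has 6 ones => parity 0

0


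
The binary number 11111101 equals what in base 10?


11111101 in decimal = 253

253


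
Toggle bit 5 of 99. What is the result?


99 ^ (1 << 5) = 99 ^ 32 = 67

67


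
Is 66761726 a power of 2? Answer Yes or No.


0b11111110101011001111111110. Multiple bits set => No

No


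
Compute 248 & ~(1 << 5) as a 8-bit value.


248 & ~(1 << 5) = 216

216


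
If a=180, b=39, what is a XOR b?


180 ^ 39 = 147

147


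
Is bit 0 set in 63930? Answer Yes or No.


0b1111100110111010, bit 0 = 0. No

No


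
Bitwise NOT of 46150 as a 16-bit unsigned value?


~0b1011010001000110 = 0b100101110111001 = 19385 (16-bit unsigned)

19385


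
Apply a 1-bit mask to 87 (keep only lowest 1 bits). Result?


87 & 1 = 1

1


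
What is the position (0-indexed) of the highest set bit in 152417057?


0b1001000101011011001100100001. Highest set bit at position 27

27


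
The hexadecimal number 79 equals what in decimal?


79 hex = 121 decimal

121


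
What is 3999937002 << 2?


0b11101110011010100011000111101010 << 2 = 0b1110111001101010001100011110101000 = 15999748008

15999748008


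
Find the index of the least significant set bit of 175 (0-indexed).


0b10101111. Lowest set bit at position 0

0


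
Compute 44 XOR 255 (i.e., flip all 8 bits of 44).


44 ^ 255 = 211

211


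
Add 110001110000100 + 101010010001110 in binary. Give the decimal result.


110001110000100 + 101010010001110 = 1011100000010010 = 47122

47122


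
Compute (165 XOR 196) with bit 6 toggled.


Step 1: 165 ^ 196 = 97
Step 2: 97 ^ (1 << 6) = 97 ^ 64 = 33

33


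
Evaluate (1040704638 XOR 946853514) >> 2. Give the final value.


Step 1: 1040704638 ^ 946853514 = 107492084
Step 2: 107492084 >> 2 = 26873021

26873021


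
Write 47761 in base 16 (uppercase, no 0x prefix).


47761 = BA91 hex

BA91


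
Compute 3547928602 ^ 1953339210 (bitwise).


0b11010011011110010001100000011010 ^ 0b1110100011011011001011101001010 = 0b10100111000101001000111101010000 = 2803142480

2803142480


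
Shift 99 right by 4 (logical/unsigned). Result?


0b1100011 >> 4 = 0b110 = 6

6


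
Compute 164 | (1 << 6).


164 | (1 << 6) = 164 | 64 = 228

228


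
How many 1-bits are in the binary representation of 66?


0b1000010 has 2 set bits

2


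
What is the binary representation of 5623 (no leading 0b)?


5623 = 1010111110111 in binary

1010111110111


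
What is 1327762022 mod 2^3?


1327762022 & 7 = 6

6


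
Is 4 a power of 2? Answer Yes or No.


0b100. Only one bit set => Yes

Yes


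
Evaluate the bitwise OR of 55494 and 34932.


0b1101100011000110 | 0b1000100001110100 = 0b1101100011110110 = 55542

55542


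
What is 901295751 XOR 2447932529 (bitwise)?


0b110101101110001010111010000111 ^ 0b10010001111010000111110001110001 = 0b10100100010100001101001011110110 = 2756760310

2756760310


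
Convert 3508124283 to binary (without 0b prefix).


3508124283 = 11010001000110011011101001111011 in binary

11010001000110011011101001111011


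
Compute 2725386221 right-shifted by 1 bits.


0b10100010011100100001011111101101 >> 1 = 0b1010001001110010000101111110110 = 1362693110

1362693110


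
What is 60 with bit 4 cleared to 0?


60 & ~(1 << 4) = 44

44


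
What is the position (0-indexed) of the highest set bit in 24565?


0b101111111110101. Highest set bit at position 14

14


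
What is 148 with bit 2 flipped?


148 ^ (1 << 2) = 148 ^ 4 = 144

144


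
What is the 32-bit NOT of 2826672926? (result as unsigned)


~0b10101000011110111001101100011110 = 0b1010111100001000110010011100001 = 1468294369 (32-bit unsigned)

1468294369


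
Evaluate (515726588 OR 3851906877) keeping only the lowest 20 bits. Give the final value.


Step 1: 515726588 | 3851906877 = 4290740221
Step 2: 4290740221 & 1048575 = 1015805

1015805


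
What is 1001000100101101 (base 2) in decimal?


1001000100101101 in decimal = 37165

37165


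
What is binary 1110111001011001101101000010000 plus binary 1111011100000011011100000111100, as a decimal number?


1110111001011001101101000010000 + 1111011100000011011100000111100 = 11110010101011101001001001001100 = 4071526988

4071526988


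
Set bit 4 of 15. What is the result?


15 | (1 << 4) = 15 | 16 = 31

31


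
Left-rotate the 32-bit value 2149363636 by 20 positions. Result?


Rotate 0b10000000000111001010111110110100 left by 20 (32-bit) = 0b11111011010010000000000111001010 = 4215800266

4215800266


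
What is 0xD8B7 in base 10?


D8B7 hex = 55479 decimal

55479


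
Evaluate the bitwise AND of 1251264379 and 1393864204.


0b1001010100101001100011101111011 & 0b1010011000101001010111000001100 = 0b1000010000101001000011000001000 = 1108641288

1108641288


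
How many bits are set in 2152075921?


0b10000000010001100001001010010001 has 9 set bits

9


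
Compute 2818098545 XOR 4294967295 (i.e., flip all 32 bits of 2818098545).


2818098545 ^ 4294967295 = 1476868750

1476868750


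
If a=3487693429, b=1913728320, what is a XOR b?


3487693429 ^ 1913728320 = 3186677557

3186677557


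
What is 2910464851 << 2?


0b10101101011110100010101101010011 << 2 = 0b1010110101111010001010110101001100 = 11641859404

11641859404


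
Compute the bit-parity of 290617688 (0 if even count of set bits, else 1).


0b10001010100100111100101011000 has 13 ones => parity 1

1


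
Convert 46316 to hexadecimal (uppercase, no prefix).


46316 = B4EC hex

B4EC


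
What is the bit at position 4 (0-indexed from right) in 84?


0b1010100, position 4 = 1

1


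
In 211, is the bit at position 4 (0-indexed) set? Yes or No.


0b11010011, bit 4 = 1. Yes

Yes


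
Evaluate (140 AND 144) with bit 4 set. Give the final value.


Step 1: 140 & 144 = 128
Step 2: 128 | (1 << 4) = 128 | 16 = 144

144


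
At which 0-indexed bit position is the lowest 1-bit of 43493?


0b1010100111100101. Lowest set bit at position 0

0


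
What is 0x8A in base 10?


8A hex = 138 decimal

138


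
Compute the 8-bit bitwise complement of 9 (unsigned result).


~0b1001 = 0b11110110 = 246 (8-bit unsigned)

246


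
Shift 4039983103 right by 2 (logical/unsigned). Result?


0b11110000110011010011111111111111 >> 2 = 0b111100001100110100111111111111 = 1009995775

1009995775


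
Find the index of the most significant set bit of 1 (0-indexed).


0b1. Highest set bit at position 0

0


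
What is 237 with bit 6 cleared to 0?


237 & ~(1 << 6) = 173

173


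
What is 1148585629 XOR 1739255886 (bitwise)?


0b1000100011101100000011010011101 ^ 0b1100111101010101111000001001110 = 0b100011110111001111011011010011 = 601683667

601683667


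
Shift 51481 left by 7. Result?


0b1100100100011001 << 7 = 0b11001001000110010000000 = 6589568

6589568


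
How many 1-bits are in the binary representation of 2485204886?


0b10010100001000010011011110010110 has 14 set bits

14


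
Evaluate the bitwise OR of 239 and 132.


0b11101111 | 0b10000100 = 0b11101111 = 239

239


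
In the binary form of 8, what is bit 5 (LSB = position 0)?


0b1000, position 5 = 0

0


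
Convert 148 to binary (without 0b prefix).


148 = 10010100 in binary

10010100


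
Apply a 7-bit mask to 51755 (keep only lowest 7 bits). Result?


51755 & 127 = 43

43


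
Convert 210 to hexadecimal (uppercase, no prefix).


210 = D2 hex

D2


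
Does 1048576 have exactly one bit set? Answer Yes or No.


0b100000000000000000000. Only one bit set => Yes

Yes


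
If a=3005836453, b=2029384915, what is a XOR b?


3005836453 ^ 2029384915 = 3420231798

3420231798


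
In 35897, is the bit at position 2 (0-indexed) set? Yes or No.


0b1000110000111001, bit 2 = 0. No

No


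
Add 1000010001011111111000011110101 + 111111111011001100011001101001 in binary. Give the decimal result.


1000010001011111111000011110101 + 111111111011001100011001101001 = 10000010000111001011011101011110 = 2182920030

2182920030


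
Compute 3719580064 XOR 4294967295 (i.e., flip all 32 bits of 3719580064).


3719580064 ^ 4294967295 = 575387231

575387231


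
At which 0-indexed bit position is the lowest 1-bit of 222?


0b11011110. Lowest set bit at position 1

1


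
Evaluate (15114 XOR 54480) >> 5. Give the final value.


Step 1: 15114 ^ 54480 = 61402
Step 2: 61402 >> 5 = 1918

1918


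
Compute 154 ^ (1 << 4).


154 ^ (1 << 4) = 154 ^ 16 = 138

138


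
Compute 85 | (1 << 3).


85 | (1 << 3) = 85 | 8 = 93

93


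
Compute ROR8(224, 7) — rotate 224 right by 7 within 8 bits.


Rotate 0b11100000 right by 7 (8-bit) = 0b11000001 = 193

193


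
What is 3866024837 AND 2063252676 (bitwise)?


0b11100110011011101101101110000101 & 0b1111010111110101011110011000100 = 0b1100010011010101001100010000100 = 1651153028

1651153028


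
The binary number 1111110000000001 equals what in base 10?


1111110000000001 in decimal = 64513

64513


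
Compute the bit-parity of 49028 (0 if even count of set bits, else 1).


0b1011111110000100 has 9 ones => parity 1

1


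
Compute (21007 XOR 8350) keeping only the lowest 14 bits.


Step 1: 21007 ^ 8350 = 29329
Step 2: 29329 & 16383 = 12945

12945


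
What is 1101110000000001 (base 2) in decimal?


1101110000000001 in decimal = 56321

56321


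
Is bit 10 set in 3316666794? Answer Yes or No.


0b11000101101100000101000110101010, bit 10 = 0. No

No


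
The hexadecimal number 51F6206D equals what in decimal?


51F6206D hex = 1375084653 decimal

1375084653


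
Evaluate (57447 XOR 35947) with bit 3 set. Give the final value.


Step 1: 57447 ^ 35947 = 27660
Step 2: 27660 | (1 << 3) = 27660 | 8 = 27660

27660


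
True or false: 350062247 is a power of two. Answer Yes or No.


0b10100110111011000011010100111. Multiple bits set => No

No


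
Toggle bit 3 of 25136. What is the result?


25136 ^ (1 << 3) = 25136 ^ 8 = 25144

25144


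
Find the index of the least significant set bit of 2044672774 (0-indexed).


0b1111001110111110011101100000110. Lowest set bit at position 1

1


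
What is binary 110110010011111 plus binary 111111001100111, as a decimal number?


110110010011111 + 111111001100111 = 1110101100000110 = 60166

60166


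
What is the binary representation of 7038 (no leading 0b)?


7038 = 1101101111110 in binary

1101101111110


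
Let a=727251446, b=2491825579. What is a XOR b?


727251446 ^ 2491825579 = 3219047517

3219047517


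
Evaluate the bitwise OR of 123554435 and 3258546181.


0b111010111010100101010000011 | 0b11000010001110010111100000000101 = 0b11000111011111010111101010000111 = 3346889351

3346889351


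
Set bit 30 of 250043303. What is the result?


250043303 | (1 << 30) = 250043303 | 1073741824 = 1323785127

1323785127


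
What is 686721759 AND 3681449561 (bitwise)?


0b101000111011101000101011011111 & 0b11011011011011100111011001011001 = 0b1000011011100000001001011001 = 141427289

141427289


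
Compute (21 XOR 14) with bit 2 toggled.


Step 1: 21 ^ 14 = 27
Step 2: 27 ^ (1 << 2) = 27 ^ 4 = 31

31


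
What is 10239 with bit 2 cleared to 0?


10239 & ~(1 << 2) = 10235

10235


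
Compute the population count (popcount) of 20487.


0b101000000000111 has 5 set bits

5


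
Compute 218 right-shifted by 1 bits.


0b11011010 >> 1 = 0b1101101 = 109

109


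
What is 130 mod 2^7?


130 & 127 = 2

2


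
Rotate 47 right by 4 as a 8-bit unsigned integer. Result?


Rotate 0b101111 right by 4 (8-bit) = 0b11110010 = 242

242


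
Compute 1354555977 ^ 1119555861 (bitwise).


0b1010000101111001110001001001001 ^ 0b1000010101110110001000100010101 = 0b10010000001111111001101011100 = 302510940

302510940


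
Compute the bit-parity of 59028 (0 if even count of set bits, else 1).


0b1110011010010100 has 8 ones => parity 0

0


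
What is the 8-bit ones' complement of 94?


94 ^ 255 = 161

161


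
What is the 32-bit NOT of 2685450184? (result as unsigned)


~0b10100000000100001011011111001000 = 0b1011111111011110100100000110111 = 1609517111 (32-bit unsigned)

1609517111


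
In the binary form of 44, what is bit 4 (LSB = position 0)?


0b101100, position 4 = 0

0


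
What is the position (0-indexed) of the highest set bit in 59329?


0b1110011111000001. Highest set bit at position 15

15


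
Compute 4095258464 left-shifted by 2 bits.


0b11110100000110001010111101100000 << 2 = 0b1111010000011000101011110110000000 = 16381033856

16381033856


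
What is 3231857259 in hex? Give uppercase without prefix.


3231857259 = C0A23A6B hex

C0A23A6B


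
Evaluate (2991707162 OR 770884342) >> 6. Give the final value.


Step 1: 2991707162 | 770884342 = 3220428542
Step 2: 3220428542 >> 6 = 50319195

50319195


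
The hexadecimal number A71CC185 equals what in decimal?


A71CC185 hex = 2803679621 decimal

2803679621


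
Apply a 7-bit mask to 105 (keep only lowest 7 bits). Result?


105 & 127 = 105

105


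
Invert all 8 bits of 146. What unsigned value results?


146 ^ 255 = 109

109


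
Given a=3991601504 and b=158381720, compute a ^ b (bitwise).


3991601504 ^ 158381720 = 3835410424

3835410424


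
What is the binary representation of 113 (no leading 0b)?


113 = 1110001 in binary

1110001


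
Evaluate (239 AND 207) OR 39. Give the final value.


Step 1: 239 & 207 = 207
Step 2: 207 | 39 = 239

239


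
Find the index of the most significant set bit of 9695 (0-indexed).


0b10010111011111. Highest set bit at position 13

13


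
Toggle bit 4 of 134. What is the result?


134 ^ (1 << 4) = 134 ^ 16 = 150

150


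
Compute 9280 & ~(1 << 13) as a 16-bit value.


9280 & ~(1 << 13) = 1088

1088


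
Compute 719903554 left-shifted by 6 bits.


0b101010111010001101101101000010 << 6 = 0b101010111010001101101101000010000000 = 46073827456

46073827456


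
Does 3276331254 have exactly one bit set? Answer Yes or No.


0b11000011010010001101100011110110. Multiple bits set => No

No


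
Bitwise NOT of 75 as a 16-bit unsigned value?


~0b1001011 = 0b1111111110110100 = 65460 (16-bit unsigned)

65460


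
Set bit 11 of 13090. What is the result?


13090 | (1 << 11) = 13090 | 2048 = 15138

15138


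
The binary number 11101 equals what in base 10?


11101 in decimal = 29

29


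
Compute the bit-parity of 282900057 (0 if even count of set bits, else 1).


0b10000110111001011011001011001 has 15 ones => parity 1

1


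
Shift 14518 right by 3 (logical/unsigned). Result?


0b11100010110110 >> 3 = 0b11100010110 = 1814

1814


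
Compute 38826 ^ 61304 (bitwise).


0b1001011110101010 ^ 0b1110111101111000 = 0b111100011010010 = 30930

30930


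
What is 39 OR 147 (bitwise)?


0b100111 | 0b10010011 = 0b10110111 = 183

183


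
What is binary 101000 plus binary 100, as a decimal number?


101000 + 100 = 101100 = 44

44


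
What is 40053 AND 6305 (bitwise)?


0b1001110001110101 & 0b1100010100001 = 0b1100000100001 = 6177

6177


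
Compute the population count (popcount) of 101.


0b1100101 has 4 set bits

4


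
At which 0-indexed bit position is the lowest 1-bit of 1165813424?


0b1000101011111001110011010110000. Lowest set bit at position 4

4


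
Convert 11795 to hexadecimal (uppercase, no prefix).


11795 = 2E13 hex

2E13


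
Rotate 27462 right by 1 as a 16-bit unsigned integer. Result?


Rotate 0b110101101000110 right by 1 (16-bit) = 0b11010110100011 = 13731

13731


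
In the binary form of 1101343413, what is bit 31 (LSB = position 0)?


0b1000001101001010010101010110101, position 31 = 0

0


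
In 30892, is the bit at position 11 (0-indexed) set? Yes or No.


0b111100010101100, bit 11 = 1. Yes

Yes


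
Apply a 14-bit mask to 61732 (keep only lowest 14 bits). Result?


61732 & 16383 = 12580

12580


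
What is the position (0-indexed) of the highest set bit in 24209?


0b101111010010001. Highest set bit at position 14

14


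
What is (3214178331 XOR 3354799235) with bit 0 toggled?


Step 1: 3214178331 ^ 3354799235 = 2019710104
Step 2: 2019710104 ^ (1 << 0) = 2019710104 ^ 1 = 2019710105

2019710105


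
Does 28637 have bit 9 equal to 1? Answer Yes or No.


0b110111111011101, bit 9 = 1. Yes

Yes


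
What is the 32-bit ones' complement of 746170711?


746170711 ^ 4294967295 = 3548796584

3548796584


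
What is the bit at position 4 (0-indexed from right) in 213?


0b11010101, position 4 = 1

1


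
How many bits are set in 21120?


0b101001010000000 has 4 set bits

4


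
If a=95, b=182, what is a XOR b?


95 ^ 182 = 233

233


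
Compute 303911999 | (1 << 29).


303911999 | (1 << 29) = 303911999 | 536870912 = 840782911

840782911


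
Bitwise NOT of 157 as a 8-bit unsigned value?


~0b10011101 = 0b1100010 = 98 (8-bit unsigned)

98


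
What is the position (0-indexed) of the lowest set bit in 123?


0b1111011. Lowest set bit at position 0

0


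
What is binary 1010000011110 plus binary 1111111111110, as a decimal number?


1010000011110 + 1111111111110 = 11010000011100 = 13340

13340


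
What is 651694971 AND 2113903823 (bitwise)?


0b100110110110000001001101111011 & 0b1111101111111111001110011001111 = 0b100100110110000001000001001011 = 618139723

618139723


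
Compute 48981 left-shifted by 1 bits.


0b1011111101010101 << 1 = 0b10111111010101010 = 97962

97962


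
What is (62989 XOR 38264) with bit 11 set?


Step 1: 62989 ^ 38264 = 25461
Step 2: 25461 | (1 << 11) = 25461 | 2048 = 27509

27509


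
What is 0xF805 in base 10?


F805 hex = 63493 decimal

63493


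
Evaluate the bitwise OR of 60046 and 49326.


0b1110101010001110 | 0b1100000010101110 = 0b1110101010101110 = 60078

60078


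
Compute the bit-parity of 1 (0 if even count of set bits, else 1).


0b1 has 1 ones => parity 1

1


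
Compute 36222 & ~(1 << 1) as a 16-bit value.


36222 & ~(1 << 1) = 36220

36220


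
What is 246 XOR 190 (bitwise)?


0b11110110 ^ 0b10111110 = 0b1001000 = 72

72


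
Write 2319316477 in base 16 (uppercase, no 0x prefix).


2319316477 = 8A3DF5FD hex

8A3DF5FD


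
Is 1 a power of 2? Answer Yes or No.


0b1. Only one bit set => Yes

Yes


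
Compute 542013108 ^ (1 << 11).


542013108 ^ (1 << 11) = 542013108 ^ 2048 = 542015156

542015156


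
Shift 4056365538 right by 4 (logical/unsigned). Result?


0b11110001110001110011100111100010 >> 4 = 0b1111000111000111001110011110 = 253522846

253522846


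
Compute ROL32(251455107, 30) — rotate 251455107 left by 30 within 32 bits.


Rotate 0b1110111111001110011010000011 left by 30 (32-bit) = 0b11000011101111110011100110100000 = 3284089248

3284089248


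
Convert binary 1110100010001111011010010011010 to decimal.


1110100010001111011010010011010 in decimal = 1950856346

1950856346


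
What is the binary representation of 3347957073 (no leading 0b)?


3347957073 = 11000111100011011100010101010001 in binary

11000111100011011100010101010001


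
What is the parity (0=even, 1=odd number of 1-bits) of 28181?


0b110111000010101 has 8 ones => parity 0

0


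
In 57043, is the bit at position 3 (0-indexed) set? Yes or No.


0b1101111011010011, bit 3 = 0. No

No


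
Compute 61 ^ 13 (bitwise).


0b111101 ^ 0b1101 = 0b110000 = 48

48


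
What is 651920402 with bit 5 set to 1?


651920402 | (1 << 5) = 651920402 | 32 = 651920434

651920434


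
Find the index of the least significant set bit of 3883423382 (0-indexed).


0b11100111011110000101011010010110. Lowest set bit at position 1

1


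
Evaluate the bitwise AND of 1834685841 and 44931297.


0b1101101010110110001010110010001 & 0b10101011011001100011100001 = 0b10010001000010000001 = 594049

594049


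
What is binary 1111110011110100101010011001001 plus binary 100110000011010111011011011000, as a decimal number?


1111110011110100101010011001001 + 100110000011010111011011011000 = 10100100100001111100101110100001 = 2760362913

2760362913


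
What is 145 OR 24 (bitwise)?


0b10010001 | 0b11000 = 0b10011001 = 153

153


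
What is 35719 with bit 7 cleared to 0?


35719 & ~(1 << 7) = 35591

35591


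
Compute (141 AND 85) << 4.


Step 1: 141 & 85 = 5
Step 2: 5 << 4 = 80

80


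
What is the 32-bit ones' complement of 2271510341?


2271510341 ^ 4294967295 = 2023456954

2023456954


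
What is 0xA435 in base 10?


A435 hex = 42037 decimal

42037


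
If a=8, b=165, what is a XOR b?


8 ^ 165 = 173

173


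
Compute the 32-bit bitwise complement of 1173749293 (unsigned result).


~0b1000101111101011111111000101101 = 0b10111010000010100000000111010010 = 3121218002 (32-bit unsigned)

3121218002


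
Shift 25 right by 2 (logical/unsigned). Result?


0b11001 >> 2 = 0b110 = 6

6


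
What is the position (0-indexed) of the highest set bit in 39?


0b100111. Highest set bit at position 5

5


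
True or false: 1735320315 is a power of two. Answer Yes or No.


0b1100111011011101110001011111011. Multiple bits set => No

No


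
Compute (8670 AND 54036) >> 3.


Step 1: 8670 & 54036 = 276
Step 2: 276 >> 3 = 34

34


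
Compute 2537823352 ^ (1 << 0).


2537823352 ^ (1 << 0) = 2537823352 ^ 1 = 2537823353

2537823353


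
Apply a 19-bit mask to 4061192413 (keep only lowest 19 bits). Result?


4061192413 & 524287 = 57565

57565


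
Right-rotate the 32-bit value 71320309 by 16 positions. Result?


Rotate 0b100010000000100001011110101 right by 16 (32-bit) = 0b1000010111101010000010001000000 = 1123353664

1123353664


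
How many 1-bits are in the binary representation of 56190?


0b1101101101111110 has 12 set bits

12


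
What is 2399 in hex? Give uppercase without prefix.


2399 = 95F hex

95F


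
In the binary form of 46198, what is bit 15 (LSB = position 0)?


0b1011010001110110, position 15 = 1

1


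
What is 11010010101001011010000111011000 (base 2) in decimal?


11010010101001011010000111011000 in decimal = 3534070232

3534070232


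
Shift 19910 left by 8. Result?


0b100110111000110 << 8 = 0b10011011100011000000000 = 5096960

5096960


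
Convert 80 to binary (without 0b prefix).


80 = 1010000 in binary

1010000


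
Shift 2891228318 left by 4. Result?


0b10101100010101001010010010011110 << 4 = 0b101011000101010010100100100111100000 = 46259653088

46259653088


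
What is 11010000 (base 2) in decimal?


11010000 in decimal = 208

208


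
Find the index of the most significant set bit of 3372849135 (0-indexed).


0b11001001000010011001011111101111. Highest set bit at position 31

31


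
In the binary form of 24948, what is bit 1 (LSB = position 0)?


0b110000101110100, position 1 = 0

0


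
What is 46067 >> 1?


0b1011001111110011 >> 1 = 0b101100111111001 = 23033

23033


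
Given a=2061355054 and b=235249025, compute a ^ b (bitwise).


2061355054 ^ 235249025 = 1960334767

1960334767


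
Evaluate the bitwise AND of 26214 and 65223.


0b110011001100110 & 0b1111111011000111 = 0b110011001000110 = 26182

26182


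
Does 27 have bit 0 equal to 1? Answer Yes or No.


0b11011, bit 0 = 1. Yes

Yes


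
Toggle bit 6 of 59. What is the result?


59 ^ (1 << 6) = 59 ^ 64 = 123

123


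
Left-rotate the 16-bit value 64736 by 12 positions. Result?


Rotate 0b1111110011100000 left by 12 (16-bit) = 0b111111001110 = 4046

4046


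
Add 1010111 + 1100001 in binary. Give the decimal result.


1010111 + 1100001 = 10111000 = 184

184


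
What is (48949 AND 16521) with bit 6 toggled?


Step 1: 48949 & 16521 = 1
Step 2: 1 ^ (1 << 6) = 1 ^ 64 = 65

65


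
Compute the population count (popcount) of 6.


0b110 has 2 set bits

2


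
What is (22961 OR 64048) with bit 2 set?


Step 1: 22961 | 64048 = 64433
Step 2: 64433 | (1 << 2) = 64433 | 4 = 64437

64437


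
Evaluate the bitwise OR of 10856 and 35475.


0b10101001101000 | 0b1000101010010011 = 0b1010101011111011 = 43771

43771


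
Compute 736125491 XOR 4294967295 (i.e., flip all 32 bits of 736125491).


736125491 ^ 4294967295 = 3558841804

3558841804


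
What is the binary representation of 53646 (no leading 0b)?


53646 = 1101000110001110 in binary

1101000110001110


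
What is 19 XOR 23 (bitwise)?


0b10011 ^ 0b10111 = 0b100 = 4

4


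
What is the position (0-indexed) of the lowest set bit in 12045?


0b10111100001101. Lowest set bit at position 0

0


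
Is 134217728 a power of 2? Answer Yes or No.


0b1000000000000000000000000000. Only one bit set => Yes

Yes


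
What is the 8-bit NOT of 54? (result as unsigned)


~0b110110 = 0b11001001 = 201 (8-bit unsigned)

201


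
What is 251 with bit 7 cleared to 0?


251 & ~(1 << 7) = 123

123


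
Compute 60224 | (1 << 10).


60224 | (1 << 10) = 60224 | 1024 = 61248

61248


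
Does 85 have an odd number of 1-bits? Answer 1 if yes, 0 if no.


0b1010101 has 4 ones => parity 0

0


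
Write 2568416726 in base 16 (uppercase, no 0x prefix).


2568416726 = 9916EDD6 hex

9916EDD6


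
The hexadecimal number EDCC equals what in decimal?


EDCC hex = 60876 decimal

60876


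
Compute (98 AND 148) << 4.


Step 1: 98 & 148 = 0
Step 2: 0 << 4 = 0

0


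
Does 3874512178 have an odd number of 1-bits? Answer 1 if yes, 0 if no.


0b11100110111100000101110100110010 has 17 ones => parity 1

1


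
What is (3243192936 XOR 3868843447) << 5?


Step 1: 3243192936 ^ 3868843447 = 668397535
Step 2: 668397535 << 5 = 21388721120

21388721120


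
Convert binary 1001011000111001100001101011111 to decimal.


1001011000111001100001101011111 in decimal = 1260176223

1260176223


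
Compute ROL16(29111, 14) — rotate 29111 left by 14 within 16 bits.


Rotate 0b111000110110111 left by 14 (16-bit) = 0b1101110001101101 = 56429

56429


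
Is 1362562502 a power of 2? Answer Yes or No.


0b1010001001101110000110111000110. Multiple bits set => No

No


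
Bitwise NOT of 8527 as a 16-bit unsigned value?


~0b10000101001111 = 0b1101111010110000 = 57008 (16-bit unsigned)

57008


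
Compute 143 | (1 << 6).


143 | (1 << 6) = 143 | 64 = 207

207


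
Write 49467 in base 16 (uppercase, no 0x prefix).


49467 = C13B hex

C13B


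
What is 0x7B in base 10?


7B hex = 123 decimal

123


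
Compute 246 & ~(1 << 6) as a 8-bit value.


246 & ~(1 << 6) = 182

182


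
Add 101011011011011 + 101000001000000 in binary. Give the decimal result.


101011011011011 + 101000001000000 = 1010011100011011 = 42779

42779


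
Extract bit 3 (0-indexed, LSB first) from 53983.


0b1101001011011111, position 3 = 1

1


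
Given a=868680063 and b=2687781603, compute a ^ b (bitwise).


868680063 ^ 2687781603 = 2482195356

2482195356


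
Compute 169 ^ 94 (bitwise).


0b10101001 ^ 0b1011110 = 0b11110111 = 247

247


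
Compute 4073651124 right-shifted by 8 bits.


0b11110010110011101111101110110100 >> 8 = 0b111100101100111011111011 = 15912699

15912699


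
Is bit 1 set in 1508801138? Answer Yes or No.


0b1011001111011100111101001110010, bit 1 = 1. Yes

Yes


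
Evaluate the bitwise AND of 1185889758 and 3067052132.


0b1000110101011110011110111011110 & 0b10110110110011111000000001100100 = 0b110100011110000000001000100 = 110035012

110035012


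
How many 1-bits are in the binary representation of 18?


0b10010 has 2 set bits

2


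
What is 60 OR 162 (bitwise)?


0b111100 | 0b10100010 = 0b10111110 = 190

190


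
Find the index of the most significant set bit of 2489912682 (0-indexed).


0b10010100011010010000110101101010. Highest set bit at position 31

31
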